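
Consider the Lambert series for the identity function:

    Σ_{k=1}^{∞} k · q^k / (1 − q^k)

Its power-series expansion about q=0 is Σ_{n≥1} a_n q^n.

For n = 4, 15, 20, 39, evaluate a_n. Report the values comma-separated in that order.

q^4  k|4↦f(k): 1:1 2:2 4:4  a_4=7
q^15  k|15↦f(k): 1:1 3:3 5:5 15:15  a_15=24
n=20: 20·1 10·2 5·4 4·5 2·10 1·20  f→[20+10+5+4+2+1]=42
d|39:{39,13,3,1}  Σf=39+13+3+1=56

7, 24, 42, 56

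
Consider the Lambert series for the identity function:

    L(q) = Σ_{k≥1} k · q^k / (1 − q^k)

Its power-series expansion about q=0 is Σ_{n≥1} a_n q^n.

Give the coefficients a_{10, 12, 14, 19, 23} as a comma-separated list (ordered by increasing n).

q^10  k|10↦f(k): 10:10 5:5 2:2 1:1  a_10=18
d|12:{1,2,3,4,6,12}  Σf=1+2+3+4+6+12=28
d|14:{14,7,2,1}  Σf=14+7+2+1=24
[q^19] f(19)=19,f(1)=1 ⇒ 20
n=23: 1·23 23·1  f→[1+23]=24

18, 28, 24, 20, 24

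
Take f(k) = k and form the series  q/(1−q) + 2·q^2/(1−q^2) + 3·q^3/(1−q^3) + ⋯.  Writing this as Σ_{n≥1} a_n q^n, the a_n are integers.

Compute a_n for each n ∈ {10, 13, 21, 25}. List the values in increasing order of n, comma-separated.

[q^10] f(1)=1,f(2)=2,f(5)=5,f(10)=10 ⇒ 18
[q^13] f(13)=13,f(1)=1 ⇒ 14
[q^21] f(1)=1,f(3)=3,f(7)=7,f(21)=21 ⇒ 32
[q^25] f(1)=1,f(5)=5,f(25)=25 ⇒ 31

18, 14, 32, 31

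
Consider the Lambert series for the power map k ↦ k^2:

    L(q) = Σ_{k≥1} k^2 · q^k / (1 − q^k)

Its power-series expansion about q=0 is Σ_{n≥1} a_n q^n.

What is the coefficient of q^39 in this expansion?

n=39: 1·39 3·13 13·3 39·1  f→[1+9+169+1521]=1700

a_39 = 1700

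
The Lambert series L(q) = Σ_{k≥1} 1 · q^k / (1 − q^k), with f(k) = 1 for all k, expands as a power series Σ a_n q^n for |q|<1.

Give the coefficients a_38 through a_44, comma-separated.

n=38: 38·1 19·2 2·19 1·38  f→[1+1+1+1]=4
n=39: 39·1 13·3 3·13 1·39  f→[1+1+1+1]=4
d|40:{1,2,4,5,8,10,20,40}  Σf=1+1+1+1+1+1+1+1=8
n=41: 1·41 41·1  f→[1+1]=2
q^42  k|42↦f(k): 1:1 2:1 3:1 6:1 7:1 14:1 21:1 42:1  a_42=8
[q^43] f(1)=1,f(43)=1 ⇒ 2
n=44: 1·44 2·22 4·11 11·4 22·2 44·1  f→[1+1+1+1+1+1]=6

4, 4, 8, 2, 8, 2, 6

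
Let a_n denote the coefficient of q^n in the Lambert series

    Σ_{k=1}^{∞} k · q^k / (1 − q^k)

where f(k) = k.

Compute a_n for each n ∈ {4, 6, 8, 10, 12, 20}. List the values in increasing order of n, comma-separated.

7, 12, 15, 18, 28, 42

q^4  k|4↦f(k): 4:4 2:2 1:1  a_4=7
[q^6] f(6)=6,f(3)=3,f(2)=2,f(1)=1 ⇒ 12
q^8  k|8↦f(k): 1:1 2:2 4:4 8:8  a_8=15
d|10:{10,5,2,1}  Σf=10+5+2+1=18
q^12  k|12↦f(k): 1:1 2:2 3:3 4:4 6:6 12:12  a_12=28
[q^20] f(20)=20,f(10)=10,f(5)=5,f(4)=4,f(2)=2,f(1)=1 ⇒ 42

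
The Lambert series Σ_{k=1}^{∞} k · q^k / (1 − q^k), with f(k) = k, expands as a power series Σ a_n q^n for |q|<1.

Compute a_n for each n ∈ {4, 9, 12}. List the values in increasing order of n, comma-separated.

n=4: 4·1 2·2 1·4  f→[4+2+1]=7
[q^9] f(9)=9,f(3)=3,f(1)=1 ⇒ 13
d|12:{12,6,4,3,2,1}  Σf=12+6+4+3+2+1=28

7, 13, 28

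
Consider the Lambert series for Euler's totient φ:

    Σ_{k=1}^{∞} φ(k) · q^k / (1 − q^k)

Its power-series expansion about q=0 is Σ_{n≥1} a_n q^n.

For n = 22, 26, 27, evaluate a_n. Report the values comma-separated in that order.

[q^22] φ(1)=1,φ(2)=1,φ(11)=10,φ(22)=10 ⇒ 22
n=26: 1·26 2·13 13·2 26·1  φ→[1+1+12+12]=26
n=27: 1·27 3·9 9·3 27·1  φ→[1+2+6+18]=27

22, 26, 27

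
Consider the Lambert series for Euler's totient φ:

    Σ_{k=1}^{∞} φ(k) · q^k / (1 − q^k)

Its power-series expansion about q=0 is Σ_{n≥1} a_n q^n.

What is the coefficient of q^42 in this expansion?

d|42:{1,2,3,6,7,14,21,42}  Σφ=1+1+2+2+6+6+12+12=42

a_42 = 42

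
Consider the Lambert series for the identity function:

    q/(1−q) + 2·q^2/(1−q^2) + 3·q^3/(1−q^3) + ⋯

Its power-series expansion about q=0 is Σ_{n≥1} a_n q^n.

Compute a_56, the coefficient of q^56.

a_56 = 120

q^56  k|56↦f(k): 1:1 2:2 4:4 7:7 8:8 14:14 28:28 56:56  a_56=120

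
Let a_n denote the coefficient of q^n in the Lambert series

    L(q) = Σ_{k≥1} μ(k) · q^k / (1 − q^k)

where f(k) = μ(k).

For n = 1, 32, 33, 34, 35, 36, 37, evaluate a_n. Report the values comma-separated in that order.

[q^1] μ(1)=1 ⇒ 1
q^32  k|32↦μ(k): 32:0 16:0 8:0 4:0 2:-1 1:1  a_32=0
d|33:{1,3,11,33}  Σμ=1+(-1)+(-1)+1=0
q^34  k|34↦μ(k): 34:1 17:-1 2:-1 1:1  a_34=0
[q^35] μ(1)=1,μ(5)=-1,μ(7)=-1,μ(35)=1 ⇒ 0
q^36  k|36↦μ(k): 1:1 2:-1 3:-1 4:0 6:1 9:0 12:0 18:0 36:0  a_36=0
q^37  k|37↦μ(k): 37:-1 1:1  a_37=0

1, 0, 0, 0, 0, 0, 0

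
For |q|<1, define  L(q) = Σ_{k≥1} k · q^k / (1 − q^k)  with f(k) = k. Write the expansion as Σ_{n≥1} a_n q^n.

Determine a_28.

a_28 = 56

q^28  k|28↦f(k): 28:28 14:14 7:7 4:4 2:2 1:1  a_28=56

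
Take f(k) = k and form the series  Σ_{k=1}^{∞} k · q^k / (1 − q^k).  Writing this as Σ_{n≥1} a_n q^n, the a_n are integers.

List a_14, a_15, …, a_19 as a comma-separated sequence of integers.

n=14: 14·1 7·2 2·7 1·14  f→[14+7+2+1]=24
[q^15] f(15)=15,f(5)=5,f(3)=3,f(1)=1 ⇒ 24
q^16  k|16↦f(k): 1:1 2:2 4:4 8:8 16:16  a_16=31
n=17: 1·17 17·1  f→[1+17]=18
q^18  k|18↦f(k): 1:1 2:2 3:3 6:6 9:9 18:18  a_18=39
d|19:{19,1}  Σf=19+1=20

24, 24, 31, 18, 39, 20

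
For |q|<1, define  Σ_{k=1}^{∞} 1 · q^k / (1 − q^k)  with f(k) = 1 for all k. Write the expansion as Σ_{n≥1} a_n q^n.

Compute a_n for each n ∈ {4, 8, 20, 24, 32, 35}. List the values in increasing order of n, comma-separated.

3, 4, 6, 8, 6, 4

[q^4] f(4)=1,f(2)=1,f(1)=1 ⇒ 3
n=8: 1·8 2·4 4·2 8·1  f→[1+1+1+1]=4
q^20  k|20↦f(k): 20:1 10:1 5:1 4:1 2:1 1:1  a_20=6
d|24:{1,2,3,4,6,8,12,24}  Σf=1+1+1+1+1+1+1+1=8
[q^32] f(32)=1,f(16)=1,f(8)=1,f(4)=1,f(2)=1,f(1)=1 ⇒ 6
d|35:{1,5,7,35}  Σf=1+1+1+1=4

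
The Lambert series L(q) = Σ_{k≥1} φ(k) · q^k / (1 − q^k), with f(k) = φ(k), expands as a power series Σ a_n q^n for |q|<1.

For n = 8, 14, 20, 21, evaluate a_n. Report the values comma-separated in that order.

q^8  k|8↦φ(k): 1:1 2:1 4:2 8:4  a_8=8
d|14:{14,7,2,1}  Σφ=6+6+1+1=14
q^20  k|20↦φ(k): 20:8 10:4 5:4 4:2 2:1 1:1  a_20=20
n=21: 1·21 3·7 7·3 21·1  φ→[1+2+6+12]=21

8, 14, 20, 21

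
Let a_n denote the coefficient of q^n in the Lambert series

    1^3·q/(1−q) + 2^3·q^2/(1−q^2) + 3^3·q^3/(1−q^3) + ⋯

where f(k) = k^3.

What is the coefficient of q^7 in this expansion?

q^7  k|7↦f(k): 1:1 7:343  a_7=344

a_7 = 344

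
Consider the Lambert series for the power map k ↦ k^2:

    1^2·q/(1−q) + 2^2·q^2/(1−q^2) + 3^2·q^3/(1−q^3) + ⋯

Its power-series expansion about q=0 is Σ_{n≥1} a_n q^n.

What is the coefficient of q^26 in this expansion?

a_26 = 850

n=26: 1·26 2·13 13·2 26·1  f→[1+4+169+676]=850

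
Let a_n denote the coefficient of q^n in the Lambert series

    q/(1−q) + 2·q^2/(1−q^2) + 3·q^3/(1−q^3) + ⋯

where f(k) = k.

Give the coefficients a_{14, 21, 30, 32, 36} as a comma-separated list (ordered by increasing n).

d|14:{1,2,7,14}  Σf=1+2+7+14=24
q^21  k|21↦f(k): 21:21 7:7 3:3 1:1  a_21=32
[q^30] f(1)=1,f(2)=2,f(3)=3,f(5)=5,f(6)=6,f(10)=10,f(15)=15,f(30)=30 ⇒ 72
d|32:{1,2,4,8,16,32}  Σf=1+2+4+8+16+32=63
q^36  k|36↦f(k): 1:1 2:2 3:3 4:4 6:6 9:9 12:12 18:18 36:36  a_36=91

24, 32, 72, 63, 91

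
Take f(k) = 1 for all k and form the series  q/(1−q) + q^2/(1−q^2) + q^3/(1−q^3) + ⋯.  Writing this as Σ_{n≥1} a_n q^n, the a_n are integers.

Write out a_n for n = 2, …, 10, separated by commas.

n=2: 1·2 2·1  f→[1+1]=2
d|3:{3,1}  Σf=1+1=2
n=4: 1·4 2·2 4·1  f→[1+1+1]=3
[q^5] f(5)=1,f(1)=1 ⇒ 2
n=6: 6·1 3·2 2·3 1·6  f→[1+1+1+1]=4
d|7:{7,1}  Σf=1+1=2
d|8:{8,4,2,1}  Σf=1+1+1+1=4
q^9  k|9↦f(k): 9:1 3:1 1:1  a_9=3
n=10: 10·1 5·2 2·5 1·10  f→[1+1+1+1]=4

2, 2, 3, 2, 4, 2, 4, 3, 4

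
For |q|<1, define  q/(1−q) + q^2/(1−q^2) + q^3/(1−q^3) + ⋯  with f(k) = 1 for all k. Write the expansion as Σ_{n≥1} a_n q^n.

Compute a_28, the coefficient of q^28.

a_28 = 6

[q^28] f(28)=1,f(14)=1,f(7)=1,f(4)=1,f(2)=1,f(1)=1 ⇒ 6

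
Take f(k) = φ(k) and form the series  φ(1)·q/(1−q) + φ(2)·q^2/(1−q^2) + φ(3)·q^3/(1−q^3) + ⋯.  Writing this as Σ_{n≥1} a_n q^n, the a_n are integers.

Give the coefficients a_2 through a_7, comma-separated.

q^2  k|2↦φ(k): 1:1 2:1  a_2=2
d|3:{3,1}  Σφ=2+1=3
d|4:{4,2,1}  Σφ=2+1+1=4
n=5: 1·5 5·1  φ→[1+4]=5
q^6  k|6↦φ(k): 6:2 3:2 2:1 1:1  a_6=6
q^7  k|7↦φ(k): 1:1 7:6  a_7=7

2, 3, 4, 5, 6, 7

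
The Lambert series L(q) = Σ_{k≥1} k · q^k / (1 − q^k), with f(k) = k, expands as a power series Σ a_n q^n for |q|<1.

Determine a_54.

n=54: 1·54 2·27 3·18 6·9 9·6 18·3 27·2 54·1  f→[1+2+3+6+9+18+27+54]=120

a_54 = 120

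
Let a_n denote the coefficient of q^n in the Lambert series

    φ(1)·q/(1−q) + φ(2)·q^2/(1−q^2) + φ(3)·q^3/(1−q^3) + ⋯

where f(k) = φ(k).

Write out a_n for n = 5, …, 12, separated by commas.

[q^5] φ(5)=4,φ(1)=1 ⇒ 5
n=6: 6·1 3·2 2·3 1·6  φ→[2+2+1+1]=6
n=7: 1·7 7·1  φ→[1+6]=7
[q^8] φ(8)=4,φ(4)=2,φ(2)=1,φ(1)=1 ⇒ 8
d|9:{1,3,9}  Σφ=1+2+6=9
n=10: 10·1 5·2 2·5 1·10  φ→[4+4+1+1]=10
q^11  k|11↦φ(k): 1:1 11:10  a_11=11
q^12  k|12↦φ(k): 12:4 6:2 4:2 3:2 2:1 1:1  a_12=12

5, 6, 7, 8, 9, 10, 11, 12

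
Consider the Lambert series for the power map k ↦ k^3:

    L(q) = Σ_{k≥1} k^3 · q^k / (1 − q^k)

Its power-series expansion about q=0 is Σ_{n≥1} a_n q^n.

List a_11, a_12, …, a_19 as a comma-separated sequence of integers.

n=11: 11·1 1·11  f→[1331+1]=1332
d|12:{12,6,4,3,2,1}  Σf=1728+216+64+27+8+1=2044
d|13:{1,13}  Σf=1+2197=2198
n=14: 1·14 2·7 7·2 14·1  f→[1+8+343+2744]=3096
n=15: 1·15 3·5 5·3 15·1  f→[1+27+125+3375]=3528
n=16: 1·16 2·8 4·4 8·2 16·1  f→[1+8+64+512+4096]=4681
q^17  k|17↦f(k): 1:1 17:4913  a_17=4914
n=18: 1·18 2·9 3·6 6·3 9·2 18·1  f→[1+8+27+216+729+5832]=6813
d|19:{1,19}  Σf=1+6859=6860

1332, 2044, 2198, 3096, 3528, 4681, 4914, 6813, 6860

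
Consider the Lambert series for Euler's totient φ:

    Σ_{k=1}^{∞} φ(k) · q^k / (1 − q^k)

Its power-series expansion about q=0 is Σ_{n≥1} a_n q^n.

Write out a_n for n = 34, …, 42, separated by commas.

q^34  k|34↦φ(k): 34:16 17:16 2:1 1:1  a_34=34
n=35: 1·35 5·7 7·5 35·1  φ→[1+4+6+24]=35
n=36: 1·36 2·18 3·12 4·9 6·6 9·4 12·3 18·2 36·1  φ→[1+1+2+2+2+6+4+6+12]=36
q^37  k|37↦φ(k): 37:36 1:1  a_37=37
[q^38] φ(1)=1,φ(2)=1,φ(19)=18,φ(38)=18 ⇒ 38
d|39:{1,3,13,39}  Σφ=1+2+12+24=39
n=40: 40·1 20·2 10·4 8·5 5·8 4·10 2·20 1·40  φ→[16+8+4+4+4+2+1+1]=40
d|41:{41,1}  Σφ=40+1=41
n=42: 42·1 21·2 14·3 7·6 6·7 3·14 2·21 1·42  φ→[12+12+6+6+2+2+1+1]=42

34, 35, 36, 37, 38, 39, 40, 41, 42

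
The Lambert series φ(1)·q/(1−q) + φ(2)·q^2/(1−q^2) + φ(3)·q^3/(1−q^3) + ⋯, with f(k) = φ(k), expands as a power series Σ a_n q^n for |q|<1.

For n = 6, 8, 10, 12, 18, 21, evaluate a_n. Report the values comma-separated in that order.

d|6:{1,2,3,6}  Σφ=1+1+2+2=6
n=8: 8·1 4·2 2·4 1·8  φ→[4+2+1+1]=8
n=10: 1·10 2·5 5·2 10·1  φ→[1+1+4+4]=10
d|12:{1,2,3,4,6,12}  Σφ=1+1+2+2+2+4=12
n=18: 1·18 2·9 3·6 6·3 9·2 18·1  φ→[1+1+2+2+6+6]=18
[q^21] φ(1)=1,φ(3)=2,φ(7)=6,φ(21)=12 ⇒ 21

6, 8, 10, 12, 18, 21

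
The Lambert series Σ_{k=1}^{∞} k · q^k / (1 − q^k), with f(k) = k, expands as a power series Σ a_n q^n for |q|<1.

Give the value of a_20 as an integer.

a_20 = 42

[q^20] f(20)=20,f(10)=10,f(5)=5,f(4)=4,f(2)=2,f(1)=1 ⇒ 42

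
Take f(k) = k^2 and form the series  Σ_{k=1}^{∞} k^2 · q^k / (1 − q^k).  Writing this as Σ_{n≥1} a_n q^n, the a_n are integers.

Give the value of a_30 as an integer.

[q^30] f(30)=900,f(15)=225,f(10)=100,f(6)=36,f(5)=25,f(3)=9,f(2)=4,f(1)=1 ⇒ 1300

a_30 = 1300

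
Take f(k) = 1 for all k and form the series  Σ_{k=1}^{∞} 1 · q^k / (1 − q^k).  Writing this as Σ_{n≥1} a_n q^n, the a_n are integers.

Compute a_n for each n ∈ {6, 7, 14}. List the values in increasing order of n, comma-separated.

d|6:{1,2,3,6}  Σf=1+1+1+1=4
n=7: 1·7 7·1  f→[1+1]=2
q^14  k|14↦f(k): 1:1 2:1 7:1 14:1  a_14=4

4, 2, 4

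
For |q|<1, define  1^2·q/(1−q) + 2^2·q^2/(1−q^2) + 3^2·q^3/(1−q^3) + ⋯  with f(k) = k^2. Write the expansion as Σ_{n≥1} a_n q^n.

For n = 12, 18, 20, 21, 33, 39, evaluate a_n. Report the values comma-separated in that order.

d|12:{12,6,4,3,2,1}  Σf=144+36+16+9+4+1=210
n=18: 18·1 9·2 6·3 3·6 2·9 1·18  f→[324+81+36+9+4+1]=455
d|20:{1,2,4,5,10,20}  Σf=1+4+16+25+100+400=546
q^21  k|21↦f(k): 1:1 3:9 7:49 21:441  a_21=500
n=33: 33·1 11·3 3·11 1·33  f→[1089+121+9+1]=1220
[q^39] f(1)=1,f(3)=9,f(13)=169,f(39)=1521 ⇒ 1700

210, 455, 546, 500, 1220, 1700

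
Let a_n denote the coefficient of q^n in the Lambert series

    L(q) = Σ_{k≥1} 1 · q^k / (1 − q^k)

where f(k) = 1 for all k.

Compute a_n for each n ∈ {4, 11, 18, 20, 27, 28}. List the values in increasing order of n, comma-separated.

n=4: 4·1 2·2 1·4  f→[1+1+1]=3
d|11:{1,11}  Σf=1+1=2
[q^18] f(18)=1,f(9)=1,f(6)=1,f(3)=1,f(2)=1,f(1)=1 ⇒ 6
q^20  k|20↦f(k): 20:1 10:1 5:1 4:1 2:1 1:1  a_20=6
q^27  k|27↦f(k): 1:1 3:1 9:1 27:1  a_27=4
[q^28] f(1)=1,f(2)=1,f(4)=1,f(7)=1,f(14)=1,f(28)=1 ⇒ 6

3, 2, 6, 6, 4, 6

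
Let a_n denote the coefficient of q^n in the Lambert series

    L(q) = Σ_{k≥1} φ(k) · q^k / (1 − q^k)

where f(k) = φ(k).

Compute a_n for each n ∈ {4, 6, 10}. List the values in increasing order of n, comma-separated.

[q^4] φ(4)=2,φ(2)=1,φ(1)=1 ⇒ 4
[q^6] φ(1)=1,φ(2)=1,φ(3)=2,φ(6)=2 ⇒ 6
n=10: 10·1 5·2 2·5 1·10  φ→[4+4+1+1]=10

4, 6, 10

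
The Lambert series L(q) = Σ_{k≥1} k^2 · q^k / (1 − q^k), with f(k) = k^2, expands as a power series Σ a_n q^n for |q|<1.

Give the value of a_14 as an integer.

n=14: 1·14 2·7 7·2 14·1  f→[1+4+49+196]=250

a_14 = 250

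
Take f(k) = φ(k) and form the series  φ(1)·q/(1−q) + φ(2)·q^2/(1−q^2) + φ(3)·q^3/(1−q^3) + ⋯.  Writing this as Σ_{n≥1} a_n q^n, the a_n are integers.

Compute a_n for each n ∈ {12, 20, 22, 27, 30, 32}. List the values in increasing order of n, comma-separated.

d|12:{1,2,3,4,6,12}  Σφ=1+1+2+2+2+4=12
n=20: 1·20 2·10 4·5 5·4 10·2 20·1  φ→[1+1+2+4+4+8]=20
q^22  k|22↦φ(k): 22:10 11:10 2:1 1:1  a_22=22
[q^27] φ(1)=1,φ(3)=2,φ(9)=6,φ(27)=18 ⇒ 27
n=30: 30·1 15·2 10·3 6·5 5·6 3·10 2·15 1·30  φ→[8+8+4+2+4+2+1+1]=30
q^32  k|32↦φ(k): 32:16 16:8 8:4 4:2 2:1 1:1  a_32=32

12, 20, 22, 27, 30, 32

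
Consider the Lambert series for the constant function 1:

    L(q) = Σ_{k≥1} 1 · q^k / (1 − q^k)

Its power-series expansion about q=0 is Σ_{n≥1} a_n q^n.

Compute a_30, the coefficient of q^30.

a_30 = 8

q^30  k|30↦f(k): 1:1 2:1 3:1 5:1 6:1 10:1 15:1 30:1  a_30=8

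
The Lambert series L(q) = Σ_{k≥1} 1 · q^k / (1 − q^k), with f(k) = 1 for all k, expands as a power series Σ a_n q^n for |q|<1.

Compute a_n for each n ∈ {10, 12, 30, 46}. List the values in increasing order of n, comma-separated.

4, 6, 8, 4

n=10: 1·10 2·5 5·2 10·1  f→[1+1+1+1]=4
d|12:{12,6,4,3,2,1}  Σf=1+1+1+1+1+1=6
n=30: 1·30 2·15 3·10 5·6 6·5 10·3 15·2 30·1  f→[1+1+1+1+1+1+1+1]=8
n=46: 1·46 2·23 23·2 46·1  f→[1+1+1+1]=4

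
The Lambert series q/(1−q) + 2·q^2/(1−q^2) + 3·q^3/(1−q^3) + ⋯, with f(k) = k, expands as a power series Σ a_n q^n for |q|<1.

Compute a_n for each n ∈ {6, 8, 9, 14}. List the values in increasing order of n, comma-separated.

12, 15, 13, 24

[q^6] f(6)=6,f(3)=3,f(2)=2,f(1)=1 ⇒ 12
[q^8] f(1)=1,f(2)=2,f(4)=4,f(8)=8 ⇒ 15
d|9:{1,3,9}  Σf=1+3+9=13
[q^14] f(14)=14,f(7)=7,f(2)=2,f(1)=1 ⇒ 24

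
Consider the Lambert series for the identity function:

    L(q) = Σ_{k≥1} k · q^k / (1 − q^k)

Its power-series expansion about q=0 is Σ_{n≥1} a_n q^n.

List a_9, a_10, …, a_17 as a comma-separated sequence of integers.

n=9: 1·9 3·3 9·1  f→[1+3+9]=13
q^10  k|10↦f(k): 1:1 2:2 5:5 10:10  a_10=18
q^11  k|11↦f(k): 1:1 11:11  a_11=12
[q^12] f(12)=12,f(6)=6,f(4)=4,f(3)=3,f(2)=2,f(1)=1 ⇒ 28
q^13  k|13↦f(k): 13:13 1:1  a_13=14
[q^14] f(1)=1,f(2)=2,f(7)=7,f(14)=14 ⇒ 24
d|15:{15,5,3,1}  Σf=15+5+3+1=24
n=16: 1·16 2·8 4·4 8·2 16·1  f→[1+2+4+8+16]=31
n=17: 17·1 1·17  f→[17+1]=18

13, 18, 12, 28, 14, 24, 24, 31, 18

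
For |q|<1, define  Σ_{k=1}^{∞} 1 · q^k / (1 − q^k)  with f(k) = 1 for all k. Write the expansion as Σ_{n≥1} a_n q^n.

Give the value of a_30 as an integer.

a_30 = 8

n=30: 1·30 2·15 3·10 5·6 6·5 10·3 15·2 30·1  f→[1+1+1+1+1+1+1+1]=8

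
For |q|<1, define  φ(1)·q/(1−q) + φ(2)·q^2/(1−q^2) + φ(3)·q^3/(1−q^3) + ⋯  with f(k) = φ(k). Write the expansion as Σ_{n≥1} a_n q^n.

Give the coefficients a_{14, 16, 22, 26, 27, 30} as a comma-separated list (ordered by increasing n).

d|14:{1,2,7,14}  Σφ=1+1+6+6=14
d|16:{16,8,4,2,1}  Σφ=8+4+2+1+1=16
n=22: 1·22 2·11 11·2 22·1  φ→[1+1+10+10]=22
n=26: 1·26 2·13 13·2 26·1  φ→[1+1+12+12]=26
q^27  k|27↦φ(k): 27:18 9:6 3:2 1:1  a_27=27
d|30:{30,15,10,6,5,3,2,1}  Σφ=8+8+4+2+4+2+1+1=30

14, 16, 22, 26, 27, 30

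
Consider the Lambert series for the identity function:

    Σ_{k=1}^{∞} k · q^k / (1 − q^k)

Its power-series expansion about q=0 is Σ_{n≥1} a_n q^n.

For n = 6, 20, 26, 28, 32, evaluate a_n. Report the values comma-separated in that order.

12, 42, 42, 56, 63

[q^6] f(6)=6,f(3)=3,f(2)=2,f(1)=1 ⇒ 12
n=20: 20·1 10·2 5·4 4·5 2·10 1·20  f→[20+10+5+4+2+1]=42
n=26: 26·1 13·2 2·13 1·26  f→[26+13+2+1]=42
d|28:{28,14,7,4,2,1}  Σf=28+14+7+4+2+1=56
q^32  k|32↦f(k): 1:1 2:2 4:4 8:8 16:16 32:32  a_32=63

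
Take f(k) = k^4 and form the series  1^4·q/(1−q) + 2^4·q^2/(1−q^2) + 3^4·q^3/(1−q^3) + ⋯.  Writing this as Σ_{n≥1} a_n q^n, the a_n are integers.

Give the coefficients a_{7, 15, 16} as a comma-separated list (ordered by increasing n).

2402, 51332, 69905

d|7:{7,1}  Σf=2401+1=2402
n=15: 1·15 3·5 5·3 15·1  f→[1+81+625+50625]=51332
q^16  k|16↦f(k): 16:65536 8:4096 4:256 2:16 1:1  a_16=69905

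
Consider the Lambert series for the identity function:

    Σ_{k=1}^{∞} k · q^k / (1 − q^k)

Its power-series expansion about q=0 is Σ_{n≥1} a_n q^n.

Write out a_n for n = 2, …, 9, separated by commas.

d|2:{1,2}  Σf=1+2=3
d|3:{3,1}  Σf=3+1=4
[q^4] f(4)=4,f(2)=2,f(1)=1 ⇒ 7
[q^5] f(1)=1,f(5)=5 ⇒ 6
n=6: 6·1 3·2 2·3 1·6  f→[6+3+2+1]=12
[q^7] f(1)=1,f(7)=7 ⇒ 8
[q^8] f(1)=1,f(2)=2,f(4)=4,f(8)=8 ⇒ 15
q^9  k|9↦f(k): 1:1 3:3 9:9  a_9=13

3, 4, 7, 6, 12, 8, 15, 13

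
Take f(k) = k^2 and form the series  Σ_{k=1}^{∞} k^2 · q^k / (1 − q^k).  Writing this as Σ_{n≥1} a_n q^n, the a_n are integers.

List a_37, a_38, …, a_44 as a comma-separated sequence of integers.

d|37:{1,37}  Σf=1+1369=1370
d|38:{38,19,2,1}  Σf=1444+361+4+1=1810
n=39: 39·1 13·3 3·13 1·39  f→[1521+169+9+1]=1700
d|40:{1,2,4,5,8,10,20,40}  Σf=1+4+16+25+64+100+400+1600=2210
d|41:{41,1}  Σf=1681+1=1682
q^42  k|42↦f(k): 1:1 2:4 3:9 6:36 7:49 14:196 21:441 42:1764  a_42=2500
d|43:{1,43}  Σf=1+1849=1850
d|44:{1,2,4,11,22,44}  Σf=1+4+16+121+484+1936=2562

1370, 1810, 1700, 2210, 1682, 2500, 1850, 2562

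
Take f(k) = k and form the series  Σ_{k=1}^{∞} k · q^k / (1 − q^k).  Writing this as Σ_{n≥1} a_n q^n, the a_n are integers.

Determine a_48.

a_48 = 124

d|48:{48,24,16,12,8,6,4,3,2,1}  Σf=48+24+16+12+8+6+4+3+2+1=124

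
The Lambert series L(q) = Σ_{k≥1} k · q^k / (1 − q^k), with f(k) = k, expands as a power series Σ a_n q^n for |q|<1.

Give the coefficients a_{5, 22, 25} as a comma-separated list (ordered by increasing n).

6, 36, 31

d|5:{1,5}  Σf=1+5=6
q^22  k|22↦f(k): 22:22 11:11 2:2 1:1  a_22=36
d|25:{1,5,25}  Σf=1+5+25=31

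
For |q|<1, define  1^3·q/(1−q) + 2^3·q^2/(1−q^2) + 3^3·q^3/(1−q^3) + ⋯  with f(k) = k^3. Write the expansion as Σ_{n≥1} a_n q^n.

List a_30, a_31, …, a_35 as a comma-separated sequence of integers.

31752, 29792, 37449, 37296, 44226, 43344

n=30: 30·1 15·2 10·3 6·5 5·6 3·10 2·15 1·30  f→[27000+3375+1000+216+125+27+8+1]=31752
[q^31] f(31)=29791,f(1)=1 ⇒ 29792
q^32  k|32↦f(k): 32:32768 16:4096 8:512 4:64 2:8 1:1  a_32=37449
n=33: 33·1 11·3 3·11 1·33  f→[35937+1331+27+1]=37296
n=34: 34·1 17·2 2·17 1·34  f→[39304+4913+8+1]=44226
d|35:{1,5,7,35}  Σf=1+125+343+42875=43344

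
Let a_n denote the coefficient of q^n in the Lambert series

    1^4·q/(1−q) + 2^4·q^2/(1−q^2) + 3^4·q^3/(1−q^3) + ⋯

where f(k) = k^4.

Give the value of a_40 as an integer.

q^40  k|40↦f(k): 1:1 2:16 4:256 5:625 8:4096 10:10000 20:160000 40:2560000  a_40=2734994

a_40 = 2734994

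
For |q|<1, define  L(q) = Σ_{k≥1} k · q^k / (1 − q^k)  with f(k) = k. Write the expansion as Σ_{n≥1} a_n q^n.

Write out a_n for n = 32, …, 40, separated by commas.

q^32  k|32↦f(k): 32:32 16:16 8:8 4:4 2:2 1:1  a_32=63
n=33: 1·33 3·11 11·3 33·1  f→[1+3+11+33]=48
d|34:{1,2,17,34}  Σf=1+2+17+34=54
d|35:{35,7,5,1}  Σf=35+7+5+1=48
n=36: 36·1 18·2 12·3 9·4 6·6 4·9 3·12 2·18 1·36  f→[36+18+12+9+6+4+3+2+1]=91
d|37:{1,37}  Σf=1+37=38
n=38: 1·38 2·19 19·2 38·1  f→[1+2+19+38]=60
d|39:{1,3,13,39}  Σf=1+3+13+39=56
d|40:{1,2,4,5,8,10,20,40}  Σf=1+2+4+5+8+10+20+40=90

63, 48, 54, 48, 91, 38, 60, 56, 90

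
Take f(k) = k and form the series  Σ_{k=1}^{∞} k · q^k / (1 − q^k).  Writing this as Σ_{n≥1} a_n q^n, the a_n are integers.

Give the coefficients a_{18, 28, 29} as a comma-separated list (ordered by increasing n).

n=18: 18·1 9·2 6·3 3·6 2·9 1·18  f→[18+9+6+3+2+1]=39
n=28: 28·1 14·2 7·4 4·7 2·14 1·28  f→[28+14+7+4+2+1]=56
[q^29] f(1)=1,f(29)=29 ⇒ 30

39, 56, 30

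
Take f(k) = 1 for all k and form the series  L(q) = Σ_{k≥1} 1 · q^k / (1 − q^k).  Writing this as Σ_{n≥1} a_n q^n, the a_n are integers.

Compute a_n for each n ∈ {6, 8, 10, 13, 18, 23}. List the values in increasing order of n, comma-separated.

4, 4, 4, 2, 6, 2

d|6:{6,3,2,1}  Σf=1+1+1+1=4
q^8  k|8↦f(k): 8:1 4:1 2:1 1:1  a_8=4
d|10:{1,2,5,10}  Σf=1+1+1+1=4
[q^13] f(13)=1,f(1)=1 ⇒ 2
n=18: 1·18 2·9 3·6 6·3 9·2 18·1  f→[1+1+1+1+1+1]=6
d|23:{23,1}  Σf=1+1=2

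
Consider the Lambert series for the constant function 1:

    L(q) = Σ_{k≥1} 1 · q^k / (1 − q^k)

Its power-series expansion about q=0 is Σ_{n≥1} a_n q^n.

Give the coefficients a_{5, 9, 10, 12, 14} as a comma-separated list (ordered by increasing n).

d|5:{5,1}  Σf=1+1=2
d|9:{9,3,1}  Σf=1+1+1=3
q^10  k|10↦f(k): 1:1 2:1 5:1 10:1  a_10=4
d|12:{1,2,3,4,6,12}  Σf=1+1+1+1+1+1=6
[q^14] f(14)=1,f(7)=1,f(2)=1,f(1)=1 ⇒ 4

2, 3, 4, 6, 4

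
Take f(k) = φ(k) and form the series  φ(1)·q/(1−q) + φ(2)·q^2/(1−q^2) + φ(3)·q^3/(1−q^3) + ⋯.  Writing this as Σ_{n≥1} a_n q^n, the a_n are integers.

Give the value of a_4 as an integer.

n=4: 1·4 2·2 4·1  φ→[1+1+2]=4

a_4 = 4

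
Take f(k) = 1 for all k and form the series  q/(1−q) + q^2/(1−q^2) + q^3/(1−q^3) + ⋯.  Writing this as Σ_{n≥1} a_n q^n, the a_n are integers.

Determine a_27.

q^27  k|27↦f(k): 27:1 9:1 3:1 1:1  a_27=4

a_27 = 4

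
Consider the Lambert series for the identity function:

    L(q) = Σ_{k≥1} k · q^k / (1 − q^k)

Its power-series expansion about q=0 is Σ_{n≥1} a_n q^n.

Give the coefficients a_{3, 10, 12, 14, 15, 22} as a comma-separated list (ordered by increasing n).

q^3  k|3↦f(k): 3:3 1:1  a_3=4
d|10:{1,2,5,10}  Σf=1+2+5+10=18
d|12:{12,6,4,3,2,1}  Σf=12+6+4+3+2+1=28
[q^14] f(14)=14,f(7)=7,f(2)=2,f(1)=1 ⇒ 24
n=15: 1·15 3·5 5·3 15·1  f→[1+3+5+15]=24
q^22  k|22↦f(k): 22:22 11:11 2:2 1:1  a_22=36

4, 18, 28, 24, 24, 36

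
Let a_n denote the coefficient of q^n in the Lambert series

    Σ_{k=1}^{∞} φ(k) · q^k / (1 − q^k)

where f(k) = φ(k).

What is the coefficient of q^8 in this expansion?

[q^8] φ(8)=4,φ(4)=2,φ(2)=1,φ(1)=1 ⇒ 8

a_8 = 8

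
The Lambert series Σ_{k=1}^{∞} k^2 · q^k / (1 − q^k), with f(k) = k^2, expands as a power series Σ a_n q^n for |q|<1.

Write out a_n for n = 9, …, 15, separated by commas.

91, 130, 122, 210, 170, 250, 260

[q^9] f(1)=1,f(3)=9,f(9)=81 ⇒ 91
d|10:{10,5,2,1}  Σf=100+25+4+1=130
d|11:{1,11}  Σf=1+121=122
[q^12] f(12)=144,f(6)=36,f(4)=16,f(3)=9,f(2)=4,f(1)=1 ⇒ 210
d|13:{13,1}  Σf=169+1=170
[q^14] f(1)=1,f(2)=4,f(7)=49,f(14)=196 ⇒ 250
n=15: 15·1 5·3 3·5 1·15  f→[225+25+9+1]=260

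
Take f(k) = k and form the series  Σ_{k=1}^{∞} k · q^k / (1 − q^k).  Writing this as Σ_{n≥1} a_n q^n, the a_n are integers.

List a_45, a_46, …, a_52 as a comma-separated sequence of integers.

78, 72, 48, 124, 57, 93, 72, 98

q^45  k|45↦f(k): 45:45 15:15 9:9 5:5 3:3 1:1  a_45=78
[q^46] f(1)=1,f(2)=2,f(23)=23,f(46)=46 ⇒ 72
q^47  k|47↦f(k): 47:47 1:1  a_47=48
[q^48] f(48)=48,f(24)=24,f(16)=16,f(12)=12,f(8)=8,f(6)=6,f(4)=4,f(3)=3,f(2)=2,f(1)=1 ⇒ 124
n=49: 49·1 7·7 1·49  f→[49+7+1]=57
[q^50] f(1)=1,f(2)=2,f(5)=5,f(10)=10,f(25)=25,f(50)=50 ⇒ 93
[q^51] f(51)=51,f(17)=17,f(3)=3,f(1)=1 ⇒ 72
d|52:{1,2,4,13,26,52}  Σf=1+2+4+13+26+52=98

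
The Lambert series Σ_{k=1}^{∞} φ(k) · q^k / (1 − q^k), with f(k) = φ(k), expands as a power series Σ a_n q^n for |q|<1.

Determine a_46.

n=46: 46·1 23·2 2·23 1·46  φ→[22+22+1+1]=46

a_46 = 46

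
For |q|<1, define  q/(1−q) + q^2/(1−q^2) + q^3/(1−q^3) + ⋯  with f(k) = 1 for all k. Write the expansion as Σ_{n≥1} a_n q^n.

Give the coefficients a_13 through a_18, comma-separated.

2, 4, 4, 5, 2, 6

q^13  k|13↦f(k): 1:1 13:1  a_13=2
d|14:{1,2,7,14}  Σf=1+1+1+1=4
n=15: 1·15 3·5 5·3 15·1  f→[1+1+1+1]=4
q^16  k|16↦f(k): 1:1 2:1 4:1 8:1 16:1  a_16=5
q^17  k|17↦f(k): 17:1 1:1  a_17=2
n=18: 18·1 9·2 6·3 3·6 2·9 1·18  f→[1+1+1+1+1+1]=6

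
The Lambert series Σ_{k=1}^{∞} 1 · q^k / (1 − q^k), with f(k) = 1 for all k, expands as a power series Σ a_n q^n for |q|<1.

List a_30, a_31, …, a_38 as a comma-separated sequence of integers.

q^30  k|30↦f(k): 30:1 15:1 10:1 6:1 5:1 3:1 2:1 1:1  a_30=8
n=31: 31·1 1·31  f→[1+1]=2
q^32  k|32↦f(k): 1:1 2:1 4:1 8:1 16:1 32:1  a_32=6
[q^33] f(1)=1,f(3)=1,f(11)=1,f(33)=1 ⇒ 4
d|34:{34,17,2,1}  Σf=1+1+1+1=4
n=35: 35·1 7·5 5·7 1·35  f→[1+1+1+1]=4
n=36: 36·1 18·2 12·3 9·4 6·6 4·9 3·12 2·18 1·36  f→[1+1+1+1+1+1+1+1+1]=9
q^37  k|37↦f(k): 1:1 37:1  a_37=2
[q^38] f(1)=1,f(2)=1,f(19)=1,f(38)=1 ⇒ 4

8, 2, 6, 4, 4, 4, 9, 2, 4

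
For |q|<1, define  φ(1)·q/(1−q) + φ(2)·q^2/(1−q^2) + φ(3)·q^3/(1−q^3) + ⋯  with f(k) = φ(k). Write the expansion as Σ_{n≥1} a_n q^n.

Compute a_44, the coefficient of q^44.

n=44: 1·44 2·22 4·11 11·4 22·2 44·1  φ→[1+1+2+10+10+20]=44

a_44 = 44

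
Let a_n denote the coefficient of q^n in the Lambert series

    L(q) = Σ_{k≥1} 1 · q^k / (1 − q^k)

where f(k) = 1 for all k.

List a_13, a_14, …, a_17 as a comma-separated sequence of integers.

d|13:{13,1}  Σf=1+1=2
d|14:{14,7,2,1}  Σf=1+1+1+1=4
[q^15] f(1)=1,f(3)=1,f(5)=1,f(15)=1 ⇒ 4
n=16: 1·16 2·8 4·4 8·2 16·1  f→[1+1+1+1+1]=5
d|17:{17,1}  Σf=1+1=2

2, 4, 4, 5, 2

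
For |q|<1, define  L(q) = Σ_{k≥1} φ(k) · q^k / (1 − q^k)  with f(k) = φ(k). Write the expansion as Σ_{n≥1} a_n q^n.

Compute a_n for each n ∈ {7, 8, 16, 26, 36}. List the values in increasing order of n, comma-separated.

[q^7] φ(7)=6,φ(1)=1 ⇒ 7
[q^8] φ(1)=1,φ(2)=1,φ(4)=2,φ(8)=4 ⇒ 8
n=16: 1·16 2·8 4·4 8·2 16·1  φ→[1+1+2+4+8]=16
[q^26] φ(26)=12,φ(13)=12,φ(2)=1,φ(1)=1 ⇒ 26
[q^36] φ(1)=1,φ(2)=1,φ(3)=2,φ(4)=2,φ(6)=2,φ(9)=6,φ(12)=4,φ(18)=6,φ(36)=12 ⇒ 36

7, 8, 16, 26, 36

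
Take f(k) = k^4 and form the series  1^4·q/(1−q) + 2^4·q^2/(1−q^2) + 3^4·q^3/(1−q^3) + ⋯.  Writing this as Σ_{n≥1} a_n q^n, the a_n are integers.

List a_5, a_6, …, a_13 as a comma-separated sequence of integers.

626, 1394, 2402, 4369, 6643, 10642, 14642, 22386, 28562

q^5  k|5↦f(k): 1:1 5:625  a_5=626
d|6:{6,3,2,1}  Σf=1296+81+16+1=1394
n=7: 7·1 1·7  f→[2401+1]=2402
[q^8] f(8)=4096,f(4)=256,f(2)=16,f(1)=1 ⇒ 4369
n=9: 1·9 3·3 9·1  f→[1+81+6561]=6643
d|10:{1,2,5,10}  Σf=1+16+625+10000=10642
d|11:{11,1}  Σf=14641+1=14642
d|12:{12,6,4,3,2,1}  Σf=20736+1296+256+81+16+1=22386
[q^13] f(13)=28561,f(1)=1 ⇒ 28562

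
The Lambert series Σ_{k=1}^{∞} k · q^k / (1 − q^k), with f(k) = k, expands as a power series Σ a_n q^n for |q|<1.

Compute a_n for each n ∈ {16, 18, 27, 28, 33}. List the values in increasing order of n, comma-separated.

31, 39, 40, 56, 48

n=16: 16·1 8·2 4·4 2·8 1·16  f→[16+8+4+2+1]=31
q^18  k|18↦f(k): 1:1 2:2 3:3 6:6 9:9 18:18  a_18=39
q^27  k|27↦f(k): 1:1 3:3 9:9 27:27  a_27=40
n=28: 28·1 14·2 7·4 4·7 2·14 1·28  f→[28+14+7+4+2+1]=56
n=33: 33·1 11·3 3·11 1·33  f→[33+11+3+1]=48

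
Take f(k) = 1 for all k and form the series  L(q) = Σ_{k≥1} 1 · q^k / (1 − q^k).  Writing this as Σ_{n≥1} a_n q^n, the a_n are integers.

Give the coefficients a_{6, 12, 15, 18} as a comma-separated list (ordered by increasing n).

4, 6, 4, 6

d|6:{6,3,2,1}  Σf=1+1+1+1=4
n=12: 12·1 6·2 4·3 3·4 2·6 1·12  f→[1+1+1+1+1+1]=6
n=15: 15·1 5·3 3·5 1·15  f→[1+1+1+1]=4
n=18: 18·1 9·2 6·3 3·6 2·9 1·18  f→[1+1+1+1+1+1]=6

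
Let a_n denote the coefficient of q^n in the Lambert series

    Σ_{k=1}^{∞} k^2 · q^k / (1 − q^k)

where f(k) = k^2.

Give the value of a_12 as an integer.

[q^12] f(1)=1,f(2)=4,f(3)=9,f(4)=16,f(6)=36,f(12)=144 ⇒ 210

a_12 = 210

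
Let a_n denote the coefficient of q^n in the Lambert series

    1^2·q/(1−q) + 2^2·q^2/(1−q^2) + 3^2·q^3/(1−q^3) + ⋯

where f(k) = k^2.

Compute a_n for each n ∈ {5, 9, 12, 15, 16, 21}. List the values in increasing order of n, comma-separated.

26, 91, 210, 260, 341, 500

q^5  k|5↦f(k): 5:25 1:1  a_5=26
n=9: 9·1 3·3 1·9  f→[81+9+1]=91
[q^12] f(1)=1,f(2)=4,f(3)=9,f(4)=16,f(6)=36,f(12)=144 ⇒ 210
d|15:{1,3,5,15}  Σf=1+9+25+225=260
d|16:{1,2,4,8,16}  Σf=1+4+16+64+256=341
q^21  k|21↦f(k): 21:441 7:49 3:9 1:1  a_21=500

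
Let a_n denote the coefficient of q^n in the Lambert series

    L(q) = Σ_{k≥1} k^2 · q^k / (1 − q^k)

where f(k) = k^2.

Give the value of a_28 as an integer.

[q^28] f(28)=784,f(14)=196,f(7)=49,f(4)=16,f(2)=4,f(1)=1 ⇒ 1050

a_28 = 1050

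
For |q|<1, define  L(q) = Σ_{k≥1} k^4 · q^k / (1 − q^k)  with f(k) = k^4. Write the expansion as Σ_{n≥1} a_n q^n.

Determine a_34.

q^34  k|34↦f(k): 34:1336336 17:83521 2:16 1:1  a_34=1419874

a_34 = 1419874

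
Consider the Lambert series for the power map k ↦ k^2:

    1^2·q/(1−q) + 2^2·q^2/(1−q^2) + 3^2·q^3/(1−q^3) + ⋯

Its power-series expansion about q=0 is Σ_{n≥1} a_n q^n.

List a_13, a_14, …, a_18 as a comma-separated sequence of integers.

[q^13] f(1)=1,f(13)=169 ⇒ 170
q^14  k|14↦f(k): 14:196 7:49 2:4 1:1  a_14=250
n=15: 15·1 5·3 3·5 1·15  f→[225+25+9+1]=260
[q^16] f(16)=256,f(8)=64,f(4)=16,f(2)=4,f(1)=1 ⇒ 341
d|17:{1,17}  Σf=1+289=290
[q^18] f(18)=324,f(9)=81,f(6)=36,f(3)=9,f(2)=4,f(1)=1 ⇒ 455

170, 250, 260, 341, 290, 455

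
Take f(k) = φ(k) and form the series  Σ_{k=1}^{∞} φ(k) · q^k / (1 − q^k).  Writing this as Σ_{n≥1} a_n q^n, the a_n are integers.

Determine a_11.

d|11:{1,11}  Σφ=1+10=11

a_11 = 11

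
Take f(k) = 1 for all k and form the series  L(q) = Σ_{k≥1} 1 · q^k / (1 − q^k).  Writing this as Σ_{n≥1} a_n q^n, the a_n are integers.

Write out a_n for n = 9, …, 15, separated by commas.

n=9: 1·9 3·3 9·1  f→[1+1+1]=3
q^10  k|10↦f(k): 10:1 5:1 2:1 1:1  a_10=4
q^11  k|11↦f(k): 1:1 11:1  a_11=2
d|12:{1,2,3,4,6,12}  Σf=1+1+1+1+1+1=6
[q^13] f(13)=1,f(1)=1 ⇒ 2
n=14: 1·14 2·7 7·2 14·1  f→[1+1+1+1]=4
[q^15] f(1)=1,f(3)=1,f(5)=1,f(15)=1 ⇒ 4

3, 4, 2, 6, 2, 4, 4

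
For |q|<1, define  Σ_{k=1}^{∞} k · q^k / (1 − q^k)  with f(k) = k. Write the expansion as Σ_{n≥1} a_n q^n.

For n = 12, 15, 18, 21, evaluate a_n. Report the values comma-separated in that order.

[q^12] f(1)=1,f(2)=2,f(3)=3,f(4)=4,f(6)=6,f(12)=12 ⇒ 28
n=15: 15·1 5·3 3·5 1·15  f→[15+5+3+1]=24
n=18: 1·18 2·9 3·6 6·3 9·2 18·1  f→[1+2+3+6+9+18]=39
n=21: 1·21 3·7 7·3 21·1  f→[1+3+7+21]=32

28, 24, 39, 32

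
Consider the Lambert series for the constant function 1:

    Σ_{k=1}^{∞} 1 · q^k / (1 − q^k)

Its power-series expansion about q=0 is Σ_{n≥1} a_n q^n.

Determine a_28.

d|28:{1,2,4,7,14,28}  Σf=1+1+1+1+1+1=6

a_28 = 6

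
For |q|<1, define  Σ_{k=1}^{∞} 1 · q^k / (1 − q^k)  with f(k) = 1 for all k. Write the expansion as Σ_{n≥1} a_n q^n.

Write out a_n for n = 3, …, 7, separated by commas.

2, 3, 2, 4, 2

n=3: 3·1 1·3  f→[1+1]=2
d|4:{1,2,4}  Σf=1+1+1=3
n=5: 5·1 1·5  f→[1+1]=2
d|6:{1,2,3,6}  Σf=1+1+1+1=4
[q^7] f(7)=1,f(1)=1 ⇒ 2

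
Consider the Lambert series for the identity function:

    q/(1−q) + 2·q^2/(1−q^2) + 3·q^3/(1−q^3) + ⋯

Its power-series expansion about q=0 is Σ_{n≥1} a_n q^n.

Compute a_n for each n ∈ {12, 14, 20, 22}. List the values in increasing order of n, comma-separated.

28, 24, 42, 36

d|12:{12,6,4,3,2,1}  Σf=12+6+4+3+2+1=28
q^14  k|14↦f(k): 14:14 7:7 2:2 1:1  a_14=24
n=20: 1·20 2·10 4·5 5·4 10·2 20·1  f→[1+2+4+5+10+20]=42
q^22  k|22↦f(k): 1:1 2:2 11:11 22:22  a_22=36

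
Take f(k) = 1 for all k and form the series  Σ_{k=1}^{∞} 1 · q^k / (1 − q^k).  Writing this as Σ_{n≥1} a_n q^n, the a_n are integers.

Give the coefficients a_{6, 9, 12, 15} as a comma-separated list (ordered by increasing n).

4, 3, 6, 4

n=6: 1·6 2·3 3·2 6·1  f→[1+1+1+1]=4
q^9  k|9↦f(k): 9:1 3:1 1:1  a_9=3
d|12:{1,2,3,4,6,12}  Σf=1+1+1+1+1+1=6
[q^15] f(15)=1,f(5)=1,f(3)=1,f(1)=1 ⇒ 4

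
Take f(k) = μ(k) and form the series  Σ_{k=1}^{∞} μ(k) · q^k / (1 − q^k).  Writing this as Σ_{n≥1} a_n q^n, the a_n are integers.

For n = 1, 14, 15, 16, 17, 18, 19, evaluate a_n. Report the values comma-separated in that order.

d|1:{1}  Σμ=1=1
[q^14] μ(14)=1,μ(7)=-1,μ(2)=-1,μ(1)=1 ⇒ 0
d|15:{1,3,5,15}  Σμ=1+(-1)+(-1)+1=0
[q^16] μ(16)=0,μ(8)=0,μ(4)=0,μ(2)=-1,μ(1)=1 ⇒ 0
d|17:{1,17}  Σμ=1+(-1)=0
d|18:{1,2,3,6,9,18}  Σμ=1+(-1)+(-1)+1+0+0=0
n=19: 19·1 1·19  μ→[(-1)+1]=0

1, 0, 0, 0, 0, 0, 0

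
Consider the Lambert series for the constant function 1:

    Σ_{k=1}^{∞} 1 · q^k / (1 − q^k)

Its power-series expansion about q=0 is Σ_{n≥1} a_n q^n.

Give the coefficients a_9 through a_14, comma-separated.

d|9:{9,3,1}  Σf=1+1+1=3
[q^10] f(1)=1,f(2)=1,f(5)=1,f(10)=1 ⇒ 4
n=11: 11·1 1·11  f→[1+1]=2
n=12: 12·1 6·2 4·3 3·4 2·6 1·12  f→[1+1+1+1+1+1]=6
[q^13] f(13)=1,f(1)=1 ⇒ 2
[q^14] f(14)=1,f(7)=1,f(2)=1,f(1)=1 ⇒ 4

3, 4, 2, 6, 2, 4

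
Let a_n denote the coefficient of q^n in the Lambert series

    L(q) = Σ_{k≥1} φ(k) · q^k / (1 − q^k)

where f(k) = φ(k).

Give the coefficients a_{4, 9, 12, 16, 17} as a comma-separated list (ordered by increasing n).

n=4: 1·4 2·2 4·1  φ→[1+1+2]=4
q^9  k|9↦φ(k): 9:6 3:2 1:1  a_9=9
[q^12] φ(12)=4,φ(6)=2,φ(4)=2,φ(3)=2,φ(2)=1,φ(1)=1 ⇒ 12
d|16:{1,2,4,8,16}  Σφ=1+1+2+4+8=16
d|17:{1,17}  Σφ=1+16=17

4, 9, 12, 16, 17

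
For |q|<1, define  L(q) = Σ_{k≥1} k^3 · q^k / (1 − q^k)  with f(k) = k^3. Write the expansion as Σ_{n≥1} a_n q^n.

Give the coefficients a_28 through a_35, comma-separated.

25112, 24390, 31752, 29792, 37449, 37296, 44226, 43344

n=28: 28·1 14·2 7·4 4·7 2·14 1·28  f→[21952+2744+343+64+8+1]=25112
n=29: 29·1 1·29  f→[24389+1]=24390
[q^30] f(1)=1,f(2)=8,f(3)=27,f(5)=125,f(6)=216,f(10)=1000,f(15)=3375,f(30)=27000 ⇒ 31752
d|31:{31,1}  Σf=29791+1=29792
q^32  k|32↦f(k): 1:1 2:8 4:64 8:512 16:4096 32:32768  a_32=37449
d|33:{1,3,11,33}  Σf=1+27+1331+35937=37296
q^34  k|34↦f(k): 34:39304 17:4913 2:8 1:1  a_34=44226
[q^35] f(35)=42875,f(7)=343,f(5)=125,f(1)=1 ⇒ 43344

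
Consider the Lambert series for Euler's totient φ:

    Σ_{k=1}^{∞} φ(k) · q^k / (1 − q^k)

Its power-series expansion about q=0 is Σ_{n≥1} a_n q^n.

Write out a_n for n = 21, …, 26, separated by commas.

n=21: 1·21 3·7 7·3 21·1  φ→[1+2+6+12]=21
[q^22] φ(1)=1,φ(2)=1,φ(11)=10,φ(22)=10 ⇒ 22
n=23: 23·1 1·23  φ→[22+1]=23
d|24:{24,12,8,6,4,3,2,1}  Σφ=8+4+4+2+2+2+1+1=24
n=25: 25·1 5·5 1·25  φ→[20+4+1]=25
[q^26] φ(1)=1,φ(2)=1,φ(13)=12,φ(26)=12 ⇒ 26

21, 22, 23, 24, 25, 26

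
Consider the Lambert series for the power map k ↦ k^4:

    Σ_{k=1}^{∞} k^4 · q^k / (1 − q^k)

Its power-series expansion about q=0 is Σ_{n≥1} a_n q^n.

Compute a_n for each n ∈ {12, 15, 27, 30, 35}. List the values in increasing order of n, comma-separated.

d|12:{12,6,4,3,2,1}  Σf=20736+1296+256+81+16+1=22386
n=15: 15·1 5·3 3·5 1·15  f→[50625+625+81+1]=51332
n=27: 1·27 3·9 9·3 27·1  f→[1+81+6561+531441]=538084
d|30:{1,2,3,5,6,10,15,30}  Σf=1+16+81+625+1296+10000+50625+810000=872644
[q^35] f(1)=1,f(5)=625,f(7)=2401,f(35)=1500625 ⇒ 1503652

22386, 51332, 538084, 872644, 1503652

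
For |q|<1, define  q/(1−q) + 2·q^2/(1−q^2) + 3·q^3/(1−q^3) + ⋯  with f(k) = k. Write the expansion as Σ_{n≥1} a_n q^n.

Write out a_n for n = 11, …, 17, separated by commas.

n=11: 11·1 1·11  f→[11+1]=12
q^12  k|12↦f(k): 12:12 6:6 4:4 3:3 2:2 1:1  a_12=28
d|13:{13,1}  Σf=13+1=14
n=14: 1·14 2·7 7·2 14·1  f→[1+2+7+14]=24
[q^15] f(1)=1,f(3)=3,f(5)=5,f(15)=15 ⇒ 24
[q^16] f(16)=16,f(8)=8,f(4)=4,f(2)=2,f(1)=1 ⇒ 31
q^17  k|17↦f(k): 1:1 17:17  a_17=18

12, 28, 14, 24, 24, 31, 18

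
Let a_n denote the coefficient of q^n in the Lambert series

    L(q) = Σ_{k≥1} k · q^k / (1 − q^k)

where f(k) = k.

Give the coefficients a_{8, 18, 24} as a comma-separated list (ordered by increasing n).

[q^8] f(8)=8,f(4)=4,f(2)=2,f(1)=1 ⇒ 15
d|18:{1,2,3,6,9,18}  Σf=1+2+3+6+9+18=39
q^24  k|24↦f(k): 24:24 12:12 8:8 6:6 4:4 3:3 2:2 1:1  a_24=60

15, 39, 60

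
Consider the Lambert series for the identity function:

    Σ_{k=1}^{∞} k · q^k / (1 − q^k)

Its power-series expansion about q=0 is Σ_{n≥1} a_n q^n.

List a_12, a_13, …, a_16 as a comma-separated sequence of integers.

28, 14, 24, 24, 31

n=12: 12·1 6·2 4·3 3·4 2·6 1·12  f→[12+6+4+3+2+1]=28
d|13:{13,1}  Σf=13+1=14
[q^14] f(1)=1,f(2)=2,f(7)=7,f(14)=14 ⇒ 24
n=15: 1·15 3·5 5·3 15·1  f→[1+3+5+15]=24
[q^16] f(1)=1,f(2)=2,f(4)=4,f(8)=8,f(16)=16 ⇒ 31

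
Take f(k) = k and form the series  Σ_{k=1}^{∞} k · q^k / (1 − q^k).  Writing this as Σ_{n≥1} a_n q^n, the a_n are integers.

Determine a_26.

n=26: 1·26 2·13 13·2 26·1  f→[1+2+13+26]=42

a_26 = 42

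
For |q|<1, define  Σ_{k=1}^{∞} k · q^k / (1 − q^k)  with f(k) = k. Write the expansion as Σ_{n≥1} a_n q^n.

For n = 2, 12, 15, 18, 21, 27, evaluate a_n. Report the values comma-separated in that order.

3, 28, 24, 39, 32, 40

q^2  k|2↦f(k): 1:1 2:2  a_2=3
n=12: 1·12 2·6 3·4 4·3 6·2 12·1  f→[1+2+3+4+6+12]=28
[q^15] f(15)=15,f(5)=5,f(3)=3,f(1)=1 ⇒ 24
n=18: 1·18 2·9 3·6 6·3 9·2 18·1  f→[1+2+3+6+9+18]=39
n=21: 21·1 7·3 3·7 1·21  f→[21+7+3+1]=32
[q^27] f(27)=27,f(9)=9,f(3)=3,f(1)=1 ⇒ 40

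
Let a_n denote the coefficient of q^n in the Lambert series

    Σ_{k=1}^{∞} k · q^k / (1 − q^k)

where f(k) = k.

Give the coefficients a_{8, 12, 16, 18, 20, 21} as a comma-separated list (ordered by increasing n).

d|8:{1,2,4,8}  Σf=1+2+4+8=15
n=12: 1·12 2·6 3·4 4·3 6·2 12·1  f→[1+2+3+4+6+12]=28
d|16:{16,8,4,2,1}  Σf=16+8+4+2+1=31
d|18:{1,2,3,6,9,18}  Σf=1+2+3+6+9+18=39
q^20  k|20↦f(k): 1:1 2:2 4:4 5:5 10:10 20:20  a_20=42
q^21  k|21↦f(k): 21:21 7:7 3:3 1:1  a_21=32

15, 28, 31, 39, 42, 32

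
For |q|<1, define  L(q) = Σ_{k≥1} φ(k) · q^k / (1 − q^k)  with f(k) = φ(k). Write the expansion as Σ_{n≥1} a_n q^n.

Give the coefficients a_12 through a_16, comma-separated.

q^12  k|12↦φ(k): 12:4 6:2 4:2 3:2 2:1 1:1  a_12=12
d|13:{13,1}  Σφ=12+1=13
n=14: 14·1 7·2 2·7 1·14  φ→[6+6+1+1]=14
d|15:{15,5,3,1}  Σφ=8+4+2+1=15
n=16: 16·1 8·2 4·4 2·8 1·16  φ→[8+4+2+1+1]=16

12, 13, 14, 15, 16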